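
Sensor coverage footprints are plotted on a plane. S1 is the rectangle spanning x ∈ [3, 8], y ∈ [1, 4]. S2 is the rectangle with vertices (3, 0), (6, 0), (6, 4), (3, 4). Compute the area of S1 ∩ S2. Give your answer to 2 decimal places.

9.00

|S1∩S2|: x∈[3,6], y∈[1,4] → 3·3 = 9.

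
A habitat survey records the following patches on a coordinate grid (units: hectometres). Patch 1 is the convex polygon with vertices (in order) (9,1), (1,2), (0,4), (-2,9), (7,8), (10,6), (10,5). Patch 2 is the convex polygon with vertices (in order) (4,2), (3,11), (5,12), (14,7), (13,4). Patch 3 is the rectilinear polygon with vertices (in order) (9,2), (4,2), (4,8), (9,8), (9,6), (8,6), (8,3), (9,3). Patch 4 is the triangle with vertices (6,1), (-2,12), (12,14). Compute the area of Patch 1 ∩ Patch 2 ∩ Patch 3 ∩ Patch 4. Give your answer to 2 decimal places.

20.00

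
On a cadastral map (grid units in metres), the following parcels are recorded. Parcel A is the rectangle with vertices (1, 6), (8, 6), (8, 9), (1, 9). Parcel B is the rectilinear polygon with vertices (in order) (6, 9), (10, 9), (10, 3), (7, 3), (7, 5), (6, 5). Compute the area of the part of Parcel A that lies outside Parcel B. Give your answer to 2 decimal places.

|Parcel A| = 21, |Parcel A∩Parcel B| = 6.
|Parcel A ∖ Parcel B| = |Parcel A| − |Parcel A∩Parcel B| = 21 − 6 = 15.00.

15.00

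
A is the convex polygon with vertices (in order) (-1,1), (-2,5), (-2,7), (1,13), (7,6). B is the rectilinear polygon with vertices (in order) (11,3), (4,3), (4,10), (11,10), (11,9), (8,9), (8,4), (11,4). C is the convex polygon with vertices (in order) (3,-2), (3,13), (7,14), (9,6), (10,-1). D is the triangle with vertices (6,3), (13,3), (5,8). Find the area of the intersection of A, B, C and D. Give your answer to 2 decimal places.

The intersection is the polygon with vertices (7,6), (5.578,5.111), (5,8), (5.615,7.615).
By the shoelace formula its area is 2.54.

2.54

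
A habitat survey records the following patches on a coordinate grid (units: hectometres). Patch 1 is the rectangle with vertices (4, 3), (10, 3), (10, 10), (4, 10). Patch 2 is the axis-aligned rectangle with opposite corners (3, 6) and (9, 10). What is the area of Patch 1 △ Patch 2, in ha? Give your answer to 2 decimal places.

26.00

|Patch 1∩Patch 2|: x∈[4,9], y∈[6,10] → 5·4 = 20.
|Patch 1 △ Patch 2| = |Patch 1| + |Patch 2| − 2·|Patch 1∩Patch 2| = 42 + 24 − 40 = 26.00.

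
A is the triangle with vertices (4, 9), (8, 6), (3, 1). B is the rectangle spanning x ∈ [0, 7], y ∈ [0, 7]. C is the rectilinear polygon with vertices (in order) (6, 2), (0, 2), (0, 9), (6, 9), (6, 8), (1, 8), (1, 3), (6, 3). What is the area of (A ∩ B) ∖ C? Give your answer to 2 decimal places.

12.40

|A ∩ B| = 13.7083.
|(A ∩ B) ∩ C| = 1.3125.
|(A ∩ B) ∖ C| = 13.7083 − 1.3125 = 12.40.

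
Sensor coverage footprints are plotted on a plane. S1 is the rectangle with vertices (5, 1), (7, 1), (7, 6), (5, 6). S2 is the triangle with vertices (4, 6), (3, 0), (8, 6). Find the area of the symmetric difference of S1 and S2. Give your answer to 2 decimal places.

12.40

|S1| = 10, |S2| = 12, |S1∩S2| = 4.8.
|S1 △ S2| = |S1| + |S2| − 2·|S1∩S2| = 10 + 12 − 9.6 = 12.40.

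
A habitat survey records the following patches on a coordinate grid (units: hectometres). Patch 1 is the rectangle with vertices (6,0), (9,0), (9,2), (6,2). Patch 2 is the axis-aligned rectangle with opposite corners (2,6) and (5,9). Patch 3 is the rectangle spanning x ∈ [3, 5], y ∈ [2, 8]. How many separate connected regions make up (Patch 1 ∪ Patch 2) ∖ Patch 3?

(Patch 1 ∪ Patch 2) ∖ Patch 3 splits into 2 disjoint pieces (area 6, area 5).

2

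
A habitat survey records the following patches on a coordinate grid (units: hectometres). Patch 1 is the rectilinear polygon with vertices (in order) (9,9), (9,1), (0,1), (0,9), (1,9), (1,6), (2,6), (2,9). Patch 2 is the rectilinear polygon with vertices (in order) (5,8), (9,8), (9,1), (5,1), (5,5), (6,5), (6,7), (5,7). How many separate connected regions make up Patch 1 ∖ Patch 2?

1

Patch 1 ∖ Patch 2 is a single connected region.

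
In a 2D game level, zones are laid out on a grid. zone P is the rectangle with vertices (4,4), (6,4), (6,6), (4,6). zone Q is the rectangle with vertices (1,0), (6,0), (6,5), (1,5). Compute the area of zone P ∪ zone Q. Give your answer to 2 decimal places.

By inclusion–exclusion:
Individual areas: |zone P| = 4, |zone Q| = 25.
|zone P∩zone Q|: x∈[4,6], y∈[4,5] → 2·1 = 2.
|zone P ∪ zone Q| = 29 − 2 = 27.00.

27.00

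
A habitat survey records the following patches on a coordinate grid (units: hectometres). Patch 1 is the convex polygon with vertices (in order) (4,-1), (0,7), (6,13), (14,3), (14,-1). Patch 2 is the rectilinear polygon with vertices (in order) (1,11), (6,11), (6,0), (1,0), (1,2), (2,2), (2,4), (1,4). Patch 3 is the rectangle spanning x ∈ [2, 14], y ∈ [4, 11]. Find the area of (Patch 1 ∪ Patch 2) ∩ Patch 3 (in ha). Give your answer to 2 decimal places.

The region (Patch 1 ∪ Patch 2) ∩ Patch 3 is the polygon with vertices (4,11), (7.6,11), (13.2,4), (2,4), (2,11).
By the shoelace formula its area is 58.80.

58.80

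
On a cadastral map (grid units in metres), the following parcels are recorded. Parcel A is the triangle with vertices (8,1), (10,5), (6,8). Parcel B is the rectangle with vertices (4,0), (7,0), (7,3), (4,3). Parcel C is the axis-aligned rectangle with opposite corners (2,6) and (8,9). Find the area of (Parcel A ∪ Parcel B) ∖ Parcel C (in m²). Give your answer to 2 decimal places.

|Parcel A ∪ Parcel B| = 20.
|(Parcel A ∪ Parcel B) ∩ Parcel C| = 1.9286.
|(Parcel A ∪ Parcel B) ∖ Parcel C| = 20 − 1.9286 = 18.07.

18.07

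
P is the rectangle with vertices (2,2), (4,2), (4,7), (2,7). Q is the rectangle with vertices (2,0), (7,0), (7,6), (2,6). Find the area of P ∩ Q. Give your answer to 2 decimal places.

8.00

|P∩Q|: x∈[2,4], y∈[2,6] → 2·4 = 8.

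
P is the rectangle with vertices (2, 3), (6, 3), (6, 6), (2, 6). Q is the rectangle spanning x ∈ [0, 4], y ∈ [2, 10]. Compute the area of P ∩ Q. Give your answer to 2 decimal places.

6.00

|P∩Q|: x∈[2,4], y∈[3,6] → 2·3 = 6.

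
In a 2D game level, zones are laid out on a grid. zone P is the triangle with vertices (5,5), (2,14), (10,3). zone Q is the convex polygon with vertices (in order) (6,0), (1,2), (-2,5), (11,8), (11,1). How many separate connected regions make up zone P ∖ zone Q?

zone P ∖ zone Q is a single connected region.

1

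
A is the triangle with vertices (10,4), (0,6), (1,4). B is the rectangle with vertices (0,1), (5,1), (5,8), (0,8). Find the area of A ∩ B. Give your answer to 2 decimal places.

6.50

The intersection is the polygon with vertices (5,5), (5,4), (1,4), (0,6).
By the shoelace formula its area is 6.50.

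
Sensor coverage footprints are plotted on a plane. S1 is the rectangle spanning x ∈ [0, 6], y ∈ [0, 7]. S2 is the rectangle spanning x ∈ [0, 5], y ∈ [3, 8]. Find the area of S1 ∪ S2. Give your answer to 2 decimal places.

By inclusion–exclusion:
Individual areas: |S1| = 42, |S2| = 25.
|S1∩S2|: x∈[0,5], y∈[3,7] → 5·4 = 20.
|S1 ∪ S2| = 67 − 20 = 47.00.

47.00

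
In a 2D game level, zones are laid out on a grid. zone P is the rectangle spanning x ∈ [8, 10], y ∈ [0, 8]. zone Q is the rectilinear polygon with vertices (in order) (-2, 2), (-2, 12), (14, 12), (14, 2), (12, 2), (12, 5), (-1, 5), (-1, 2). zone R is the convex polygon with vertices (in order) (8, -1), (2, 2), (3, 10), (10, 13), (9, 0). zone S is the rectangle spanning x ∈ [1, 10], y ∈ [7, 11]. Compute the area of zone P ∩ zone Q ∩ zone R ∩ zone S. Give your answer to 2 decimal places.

The intersection is the polygon with vertices (9.539,7), (8,7), (8,8), (9.615,8).
By the shoelace formula its area is 1.58.

1.58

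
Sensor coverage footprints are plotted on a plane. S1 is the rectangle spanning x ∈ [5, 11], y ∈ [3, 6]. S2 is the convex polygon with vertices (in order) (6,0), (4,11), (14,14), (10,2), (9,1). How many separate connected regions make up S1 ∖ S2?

S1 ∖ S2 splits into 2 disjoint pieces (area 0.6667, area 0.5682).

2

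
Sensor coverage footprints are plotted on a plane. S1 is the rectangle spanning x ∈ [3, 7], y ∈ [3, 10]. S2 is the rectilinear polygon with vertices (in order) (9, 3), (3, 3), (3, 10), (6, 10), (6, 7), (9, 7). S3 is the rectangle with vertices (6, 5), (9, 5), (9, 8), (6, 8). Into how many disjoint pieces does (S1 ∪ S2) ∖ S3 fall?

(S1 ∪ S2) ∖ S3 is a single connected region.

1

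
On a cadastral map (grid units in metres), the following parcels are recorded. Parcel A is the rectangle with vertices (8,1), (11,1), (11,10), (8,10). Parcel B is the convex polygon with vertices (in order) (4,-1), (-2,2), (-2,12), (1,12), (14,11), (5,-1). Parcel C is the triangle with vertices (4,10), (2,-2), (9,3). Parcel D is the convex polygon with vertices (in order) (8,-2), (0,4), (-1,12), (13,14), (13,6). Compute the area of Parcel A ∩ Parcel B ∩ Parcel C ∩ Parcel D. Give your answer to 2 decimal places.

0.36

The intersection is the polygon with vertices (8,4.4), (8.512,3.683), (8,3).
By the shoelace formula its area is 0.36.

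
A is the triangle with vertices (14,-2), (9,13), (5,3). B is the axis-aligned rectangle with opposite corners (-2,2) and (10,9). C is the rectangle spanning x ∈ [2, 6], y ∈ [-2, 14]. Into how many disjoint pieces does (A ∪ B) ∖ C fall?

2

(A ∪ B) ∖ C splits into 2 disjoint pieces (area 56.1, area 28).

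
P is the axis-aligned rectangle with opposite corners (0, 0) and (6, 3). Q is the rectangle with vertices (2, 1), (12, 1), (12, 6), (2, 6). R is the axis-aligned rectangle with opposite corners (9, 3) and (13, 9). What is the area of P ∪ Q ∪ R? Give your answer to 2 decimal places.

By inclusion–exclusion:
Individual areas: |P| = 18, |Q| = 50, |R| = 24.
|P∩Q|: x∈[2,6], y∈[1,3] → 4·2 = 8.
|P∩R| = 0 (no overlap).
|Q∩R|: x∈[9,12], y∈[3,6] → 3·3 = 9.
|P∩Q∩R| = 0.
|P ∪ Q ∪ R| = 92 − 17 + 0 = 75.00.

75.00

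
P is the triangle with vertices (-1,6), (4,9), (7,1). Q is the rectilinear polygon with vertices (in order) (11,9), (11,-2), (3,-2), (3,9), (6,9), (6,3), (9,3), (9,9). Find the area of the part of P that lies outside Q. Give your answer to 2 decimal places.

9.88

|P| = 24.5, |P∩Q| = 14.6167.
|P ∖ Q| = |P| − |P∩Q| = 24.5 − 14.6167 = 9.88.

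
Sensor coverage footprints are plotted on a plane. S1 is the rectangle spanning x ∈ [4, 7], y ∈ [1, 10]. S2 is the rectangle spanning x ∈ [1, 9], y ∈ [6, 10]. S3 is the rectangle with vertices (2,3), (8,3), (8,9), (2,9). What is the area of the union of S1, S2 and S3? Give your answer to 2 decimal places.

56.00

By inclusion–exclusion:
Individual areas: |S1| = 27, |S2| = 32, |S3| = 36.
|S1∩S2|: x∈[4,7], y∈[6,10] → 3·4 = 12.
|S1∩S3|: x∈[4,7], y∈[3,9] → 3·6 = 18.
|S2∩S3|: x∈[2,8], y∈[6,9] → 6·3 = 18.
|S1∩S2∩S3| = 9.
|S1 ∪ S2 ∪ S3| = 95 − 48 + 9 = 56.00.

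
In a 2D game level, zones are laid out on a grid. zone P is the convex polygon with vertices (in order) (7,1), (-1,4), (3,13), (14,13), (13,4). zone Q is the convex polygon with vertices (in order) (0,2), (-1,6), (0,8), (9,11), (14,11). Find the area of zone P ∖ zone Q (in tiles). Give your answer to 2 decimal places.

|zone P| = 133.5, |zone P∩zone Q| = 48.4676.
|zone P ∖ zone Q| = |zone P| − |zone P∩zone Q| = 133.5 − 48.4676 = 85.03.

85.03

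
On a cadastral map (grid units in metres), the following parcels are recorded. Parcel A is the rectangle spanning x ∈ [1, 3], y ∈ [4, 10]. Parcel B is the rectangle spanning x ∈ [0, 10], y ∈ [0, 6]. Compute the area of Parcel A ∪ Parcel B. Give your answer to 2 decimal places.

68.00

By inclusion–exclusion:
Individual areas: |Parcel A| = 12, |Parcel B| = 60.
|Parcel A∩Parcel B|: x∈[1,3], y∈[4,6] → 2·2 = 4.
|Parcel A ∪ Parcel B| = 72 − 4 = 68.00.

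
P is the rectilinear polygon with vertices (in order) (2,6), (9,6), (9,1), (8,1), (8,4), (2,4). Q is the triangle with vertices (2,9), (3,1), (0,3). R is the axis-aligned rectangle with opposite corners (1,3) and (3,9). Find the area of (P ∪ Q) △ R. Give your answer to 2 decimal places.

23.50

|P ∪ Q| = 27.
|(P ∪ Q) ∩ R| = 7.75.
|(P ∪ Q) △ R| = 27 + 12 − 15.5 = 23.50.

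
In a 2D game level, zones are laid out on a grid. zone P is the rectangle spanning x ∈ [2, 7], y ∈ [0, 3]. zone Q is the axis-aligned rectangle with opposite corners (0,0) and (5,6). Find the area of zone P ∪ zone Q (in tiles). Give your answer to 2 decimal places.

By inclusion–exclusion:
Individual areas: |zone P| = 15, |zone Q| = 30.
|zone P∩zone Q|: x∈[2,5], y∈[0,3] → 3·3 = 9.
|zone P ∪ zone Q| = 45 − 9 = 36.00.

36.00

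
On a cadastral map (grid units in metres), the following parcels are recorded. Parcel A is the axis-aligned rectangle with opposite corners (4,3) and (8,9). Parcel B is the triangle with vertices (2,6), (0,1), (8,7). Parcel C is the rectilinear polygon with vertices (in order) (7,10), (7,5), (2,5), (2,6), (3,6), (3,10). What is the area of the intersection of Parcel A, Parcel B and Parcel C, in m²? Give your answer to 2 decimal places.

3.71

The intersection is the polygon with vertices (7,6.833), (7,6.25), (5.333,5), (4,5), (4,6.333).
By the shoelace formula its area is 3.71.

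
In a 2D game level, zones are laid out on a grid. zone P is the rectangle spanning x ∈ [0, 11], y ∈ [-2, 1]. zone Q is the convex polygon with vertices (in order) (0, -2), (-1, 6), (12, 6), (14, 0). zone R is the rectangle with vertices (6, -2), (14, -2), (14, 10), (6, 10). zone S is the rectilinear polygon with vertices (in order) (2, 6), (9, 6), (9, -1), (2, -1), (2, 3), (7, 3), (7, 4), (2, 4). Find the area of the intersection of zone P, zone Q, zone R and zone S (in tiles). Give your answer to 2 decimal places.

The intersection is the polygon with vertices (7,-1), (6,-1), (6,1), (9,1), (9,-0.714).
By the shoelace formula its area is 5.71.

5.71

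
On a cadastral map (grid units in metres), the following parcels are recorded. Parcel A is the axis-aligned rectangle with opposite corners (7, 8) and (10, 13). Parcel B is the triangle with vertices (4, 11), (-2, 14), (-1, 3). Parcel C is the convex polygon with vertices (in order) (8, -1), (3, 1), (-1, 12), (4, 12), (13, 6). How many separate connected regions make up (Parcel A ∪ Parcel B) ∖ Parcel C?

(Parcel A ∪ Parcel B) ∖ Parcel C splits into 2 disjoint pieces (area 12, area 16.8103).

2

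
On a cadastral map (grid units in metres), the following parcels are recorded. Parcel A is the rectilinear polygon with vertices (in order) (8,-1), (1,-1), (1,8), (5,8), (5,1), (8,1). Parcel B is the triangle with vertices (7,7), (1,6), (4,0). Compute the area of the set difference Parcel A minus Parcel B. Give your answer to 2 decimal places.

|Parcel A| = 42, |Parcel A∩Parcel B| = 15.1667.
|Parcel A ∖ Parcel B| = |Parcel A| − |Parcel A∩Parcel B| = 42 − 15.1667 = 26.83.

26.83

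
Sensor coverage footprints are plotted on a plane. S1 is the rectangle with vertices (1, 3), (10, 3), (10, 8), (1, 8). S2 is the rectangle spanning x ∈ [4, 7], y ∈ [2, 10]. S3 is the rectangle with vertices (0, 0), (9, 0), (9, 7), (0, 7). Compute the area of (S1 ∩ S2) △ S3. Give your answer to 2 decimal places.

54.00

|S1 ∩ S2| = 15.
|(S1 ∩ S2) ∩ S3| = 12.
|(S1 ∩ S2) △ S3| = 15 + 63 − 24 = 54.00.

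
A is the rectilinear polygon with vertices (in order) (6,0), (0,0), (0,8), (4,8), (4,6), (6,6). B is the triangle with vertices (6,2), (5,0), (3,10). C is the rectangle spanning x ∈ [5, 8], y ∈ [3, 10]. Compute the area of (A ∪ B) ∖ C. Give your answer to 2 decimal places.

|A ∪ B| = 44.6833.
|(A ∪ B) ∩ C| = 3.
|(A ∪ B) ∖ C| = 44.6833 − 3 = 41.68.

41.68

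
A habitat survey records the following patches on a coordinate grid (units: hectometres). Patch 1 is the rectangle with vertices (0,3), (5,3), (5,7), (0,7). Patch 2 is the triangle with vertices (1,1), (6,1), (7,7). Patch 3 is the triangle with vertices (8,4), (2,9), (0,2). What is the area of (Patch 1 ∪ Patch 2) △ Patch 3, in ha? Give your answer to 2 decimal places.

19.78

|Patch 1 ∪ Patch 2| = 33.
|(Patch 1 ∪ Patch 2) ∩ Patch 3| = 19.6078.
|(Patch 1 ∪ Patch 2) △ Patch 3| = 33 + 26 − 39.2156 = 19.78.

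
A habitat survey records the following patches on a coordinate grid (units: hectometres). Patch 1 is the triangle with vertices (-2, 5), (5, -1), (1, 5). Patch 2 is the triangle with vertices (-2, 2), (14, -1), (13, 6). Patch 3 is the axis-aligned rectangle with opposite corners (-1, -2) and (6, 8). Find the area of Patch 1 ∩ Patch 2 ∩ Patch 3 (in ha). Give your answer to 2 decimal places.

The intersection is the polygon with vertices (2.245,3.132), (3.714,0.929), (2.48,1.16), (0.669,2.712).
By the shoelace formula its area is 2.79.

2.79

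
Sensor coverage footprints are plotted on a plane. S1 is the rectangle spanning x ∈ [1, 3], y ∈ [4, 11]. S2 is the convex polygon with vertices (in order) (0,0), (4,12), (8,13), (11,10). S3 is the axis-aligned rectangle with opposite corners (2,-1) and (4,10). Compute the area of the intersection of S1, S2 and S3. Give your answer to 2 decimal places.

The intersection is the polygon with vertices (2,4), (2,6), (3,9), (3,4).
By the shoelace formula its area is 3.50.

3.50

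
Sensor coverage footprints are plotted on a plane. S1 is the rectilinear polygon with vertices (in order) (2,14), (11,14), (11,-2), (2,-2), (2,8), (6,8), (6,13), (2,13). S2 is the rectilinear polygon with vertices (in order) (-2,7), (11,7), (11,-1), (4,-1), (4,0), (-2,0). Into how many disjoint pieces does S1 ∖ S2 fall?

S1 ∖ S2 splits into 2 disjoint pieces (area 43, area 11).

2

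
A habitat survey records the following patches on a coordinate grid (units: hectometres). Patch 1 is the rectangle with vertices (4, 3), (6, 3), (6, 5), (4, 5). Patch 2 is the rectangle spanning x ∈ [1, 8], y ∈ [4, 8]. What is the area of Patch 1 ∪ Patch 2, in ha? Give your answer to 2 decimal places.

By inclusion–exclusion:
Individual areas: |Patch 1| = 4, |Patch 2| = 28.
|Patch 1∩Patch 2|: x∈[4,6], y∈[4,5] → 2·1 = 2.
|Patch 1 ∪ Patch 2| = 32 − 2 = 30.00.

30.00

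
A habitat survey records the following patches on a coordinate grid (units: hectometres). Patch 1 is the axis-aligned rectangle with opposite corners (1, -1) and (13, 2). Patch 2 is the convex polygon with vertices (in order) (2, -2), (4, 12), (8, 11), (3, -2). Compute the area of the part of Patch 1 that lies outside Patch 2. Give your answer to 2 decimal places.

|Patch 1| = 36, |Patch 1∩Patch 2| = 4.8132.
|Patch 1 ∖ Patch 2| = |Patch 1| − |Patch 1∩Patch 2| = 36 − 4.8132 = 31.19.

31.19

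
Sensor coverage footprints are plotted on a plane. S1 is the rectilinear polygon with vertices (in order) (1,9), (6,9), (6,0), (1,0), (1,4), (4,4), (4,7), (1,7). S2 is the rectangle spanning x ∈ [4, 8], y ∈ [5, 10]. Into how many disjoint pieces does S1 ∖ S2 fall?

2

S1 ∖ S2 splits into 2 disjoint pieces (area 6, area 22).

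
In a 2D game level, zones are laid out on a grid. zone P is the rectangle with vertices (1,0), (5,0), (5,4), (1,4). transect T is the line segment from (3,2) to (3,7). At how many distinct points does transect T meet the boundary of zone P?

1

The segment meets the boundary at (3,4).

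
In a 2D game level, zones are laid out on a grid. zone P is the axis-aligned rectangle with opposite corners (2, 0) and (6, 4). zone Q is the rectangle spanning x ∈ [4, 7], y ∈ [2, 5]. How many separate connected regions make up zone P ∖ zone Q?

1

zone P ∖ zone Q is a single connected region.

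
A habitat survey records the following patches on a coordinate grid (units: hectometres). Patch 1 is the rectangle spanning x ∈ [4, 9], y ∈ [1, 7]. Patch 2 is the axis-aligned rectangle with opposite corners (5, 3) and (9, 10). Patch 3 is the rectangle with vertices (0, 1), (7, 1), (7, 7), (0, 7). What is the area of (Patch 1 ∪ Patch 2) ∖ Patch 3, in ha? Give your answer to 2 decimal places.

24.00

|Patch 1 ∪ Patch 2| = 42.
|(Patch 1 ∪ Patch 2) ∩ Patch 3| = 18.
|(Patch 1 ∪ Patch 2) ∖ Patch 3| = 42 − 18 = 24.00.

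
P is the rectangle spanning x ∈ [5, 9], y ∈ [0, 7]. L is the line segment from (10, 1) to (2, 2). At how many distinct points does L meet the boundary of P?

The segment meets the boundary at (5,1.625), (9,1.125).

2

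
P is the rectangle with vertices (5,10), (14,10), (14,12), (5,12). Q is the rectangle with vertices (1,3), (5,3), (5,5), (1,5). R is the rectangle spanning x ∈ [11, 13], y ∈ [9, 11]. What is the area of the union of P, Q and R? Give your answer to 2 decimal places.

28.00

By inclusion–exclusion:
Individual areas: |P| = 18, |Q| = 8, |R| = 4.
|P∩Q| = 0 (no overlap).
|P∩R|: x∈[11,13], y∈[10,11] → 2·1 = 2.
|Q∩R| = 0 (no overlap).
|P∩Q∩R| = 0.
|P ∪ Q ∪ R| = 30 − 2 + 0 = 28.00.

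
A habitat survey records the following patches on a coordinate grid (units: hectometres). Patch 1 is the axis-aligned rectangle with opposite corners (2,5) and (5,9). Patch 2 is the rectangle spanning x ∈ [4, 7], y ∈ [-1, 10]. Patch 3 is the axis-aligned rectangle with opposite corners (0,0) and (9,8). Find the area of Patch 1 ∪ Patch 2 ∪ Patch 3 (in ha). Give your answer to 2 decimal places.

83.00

By inclusion–exclusion:
Individual areas: |Patch 1| = 12, |Patch 2| = 33, |Patch 3| = 72.
|Patch 1∩Patch 2|: x∈[4,5], y∈[5,9] → 1·4 = 4.
|Patch 1∩Patch 3|: x∈[2,5], y∈[5,8] → 3·3 = 9.
|Patch 2∩Patch 3|: x∈[4,7], y∈[0,8] → 3·8 = 24.
|Patch 1∩Patch 2∩Patch 3| = 3.
|Patch 1 ∪ Patch 2 ∪ Patch 3| = 117 − 37 + 3 = 83.00.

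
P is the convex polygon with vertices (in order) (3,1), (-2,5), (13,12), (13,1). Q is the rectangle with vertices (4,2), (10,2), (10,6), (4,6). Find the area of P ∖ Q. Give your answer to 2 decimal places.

78.50

|P| = 102.5, |P∩Q| = 24.
|P ∖ Q| = |P| − |P∩Q| = 102.5 − 24 = 78.50.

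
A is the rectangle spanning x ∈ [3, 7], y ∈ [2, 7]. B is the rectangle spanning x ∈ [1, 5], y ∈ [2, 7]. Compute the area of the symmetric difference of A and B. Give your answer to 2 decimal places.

|A∩B|: x∈[3,5], y∈[2,7] → 2·5 = 10.
|A △ B| = |A| + |B| − 2·|A∩B| = 20 + 20 − 20 = 20.00.

20.00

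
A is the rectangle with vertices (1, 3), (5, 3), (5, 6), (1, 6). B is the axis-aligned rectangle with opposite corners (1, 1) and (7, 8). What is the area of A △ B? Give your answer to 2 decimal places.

30.00

|A∩B|: x∈[1,5], y∈[3,6] → 4·3 = 12.
|A △ B| = |A| + |B| − 2·|A∩B| = 12 + 42 − 24 = 30.00.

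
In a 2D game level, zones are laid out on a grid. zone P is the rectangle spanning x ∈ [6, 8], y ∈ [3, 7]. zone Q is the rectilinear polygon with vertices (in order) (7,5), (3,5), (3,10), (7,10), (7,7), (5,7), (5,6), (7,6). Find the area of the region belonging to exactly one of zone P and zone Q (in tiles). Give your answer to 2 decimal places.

24.00

|zone P| = 8, |zone Q| = 18, |zone P∩zone Q| = 1.
|zone P △ zone Q| = |zone P| + |zone Q| − 2·|zone P∩zone Q| = 8 + 18 − 2 = 24.00.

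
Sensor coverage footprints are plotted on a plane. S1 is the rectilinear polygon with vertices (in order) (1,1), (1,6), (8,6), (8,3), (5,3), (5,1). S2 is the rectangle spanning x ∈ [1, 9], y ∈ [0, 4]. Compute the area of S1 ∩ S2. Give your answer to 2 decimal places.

The intersection is the polygon with vertices (1,4), (8,4), (8,3), (5,3), (5,1), (1,1).
By the shoelace formula its area is 15.00.

15.00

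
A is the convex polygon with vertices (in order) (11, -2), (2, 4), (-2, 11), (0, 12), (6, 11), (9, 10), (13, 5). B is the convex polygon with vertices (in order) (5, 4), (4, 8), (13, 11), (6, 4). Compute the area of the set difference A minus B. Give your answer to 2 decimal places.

91.87

|A| = 111.5, |A∩B| = 19.6316.
|A ∖ B| = |A| − |A∩B| = 111.5 − 19.6316 = 91.87.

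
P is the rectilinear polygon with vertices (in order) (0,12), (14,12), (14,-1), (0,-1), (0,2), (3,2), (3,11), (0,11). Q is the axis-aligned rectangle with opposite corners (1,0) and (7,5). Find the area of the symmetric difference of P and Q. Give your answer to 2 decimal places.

137.00

|P| = 155, |Q| = 30, |P∩Q| = 24.
|P △ Q| = |P| + |Q| − 2·|P∩Q| = 155 + 30 − 48 = 137.00.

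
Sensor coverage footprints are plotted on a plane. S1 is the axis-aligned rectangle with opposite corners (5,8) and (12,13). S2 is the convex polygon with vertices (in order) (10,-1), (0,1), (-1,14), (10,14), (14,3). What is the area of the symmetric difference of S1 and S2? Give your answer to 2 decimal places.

|S1| = 35, |S2| = 176.5, |S1∩S2| = 31.3182.
|S1 △ S2| = |S1| + |S2| − 2·|S1∩S2| = 35 + 176.5 − 62.6364 = 148.86.

148.86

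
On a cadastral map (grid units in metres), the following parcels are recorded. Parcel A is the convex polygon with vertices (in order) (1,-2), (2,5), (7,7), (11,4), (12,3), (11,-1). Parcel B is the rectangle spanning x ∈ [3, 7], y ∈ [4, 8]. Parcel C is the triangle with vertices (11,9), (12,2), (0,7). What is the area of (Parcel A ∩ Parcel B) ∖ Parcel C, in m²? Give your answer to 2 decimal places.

|Parcel A ∩ Parcel B| = 8.8.
|(Parcel A ∩ Parcel B) ∩ Parcel C| = 5.2083.
|(Parcel A ∩ Parcel B) ∖ Parcel C| = 8.8 − 5.2083 = 3.59.

3.59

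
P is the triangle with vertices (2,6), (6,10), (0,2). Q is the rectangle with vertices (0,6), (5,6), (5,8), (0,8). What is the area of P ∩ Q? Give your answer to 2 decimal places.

1.50

The intersection is the polygon with vertices (4,8), (4.5,8), (3,6), (2,6).
By the shoelace formula its area is 1.50.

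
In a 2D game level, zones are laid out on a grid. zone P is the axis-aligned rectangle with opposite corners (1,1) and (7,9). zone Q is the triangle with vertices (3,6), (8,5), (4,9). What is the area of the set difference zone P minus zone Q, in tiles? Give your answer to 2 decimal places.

40.40

|zone P| = 48, |zone P∩zone Q| = 7.6.
|zone P ∖ zone Q| = |zone P| − |zone P∩zone Q| = 48 − 7.6 = 40.40.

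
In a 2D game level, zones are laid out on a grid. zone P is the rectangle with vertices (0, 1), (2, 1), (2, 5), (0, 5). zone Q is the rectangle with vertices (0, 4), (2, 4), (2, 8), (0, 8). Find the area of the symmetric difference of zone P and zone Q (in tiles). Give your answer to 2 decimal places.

|zone P∩zone Q|: x∈[0,2], y∈[4,5] → 2·1 = 2.
|zone P △ zone Q| = |zone P| + |zone Q| − 2·|zone P∩zone Q| = 8 + 8 − 4 = 12.00.

12.00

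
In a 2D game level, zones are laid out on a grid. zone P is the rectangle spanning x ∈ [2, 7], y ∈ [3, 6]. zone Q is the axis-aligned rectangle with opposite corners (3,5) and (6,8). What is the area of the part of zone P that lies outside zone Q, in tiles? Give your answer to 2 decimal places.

12.00

|zone P∩zone Q|: x∈[3,6], y∈[5,6] → 3·1 = 3.
|zone P| = 15.
|zone P ∖ zone Q| = |zone P| − |zone P∩zone Q| = 15 − 3 = 12.00.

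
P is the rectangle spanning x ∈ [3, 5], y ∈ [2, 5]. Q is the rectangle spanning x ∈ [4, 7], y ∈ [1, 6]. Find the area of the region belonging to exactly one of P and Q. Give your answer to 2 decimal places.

|P∩Q|: x∈[4,5], y∈[2,5] → 1·3 = 3.
|P △ Q| = |P| + |Q| − 2·|P∩Q| = 6 + 15 − 6 = 15.00.

15.00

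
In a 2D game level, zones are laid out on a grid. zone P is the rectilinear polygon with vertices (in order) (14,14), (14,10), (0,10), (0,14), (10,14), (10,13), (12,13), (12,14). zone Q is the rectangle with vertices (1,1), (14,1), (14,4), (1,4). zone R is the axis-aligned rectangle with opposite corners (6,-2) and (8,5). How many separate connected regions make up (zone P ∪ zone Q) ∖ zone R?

(zone P ∪ zone Q) ∖ zone R splits into 3 disjoint pieces (area 54, area 18, area 15).

3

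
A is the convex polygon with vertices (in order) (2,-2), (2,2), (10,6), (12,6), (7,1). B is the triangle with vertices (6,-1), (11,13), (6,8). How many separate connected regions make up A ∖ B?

A ∖ B splits into 2 disjoint pieces (area 15.2, area 8.8107).

2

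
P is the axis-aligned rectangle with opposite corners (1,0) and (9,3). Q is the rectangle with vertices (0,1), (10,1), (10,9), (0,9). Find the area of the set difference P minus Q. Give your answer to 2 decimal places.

|P∩Q|: x∈[1,9], y∈[1,3] → 8·2 = 16.
|P| = 24.
|P ∖ Q| = |P| − |P∩Q| = 24 − 16 = 8.00.

8.00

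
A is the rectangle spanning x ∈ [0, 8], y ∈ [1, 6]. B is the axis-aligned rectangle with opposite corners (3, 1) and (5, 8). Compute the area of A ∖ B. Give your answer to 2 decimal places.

30.00

|A∩B|: x∈[3,5], y∈[1,6] → 2·5 = 10.
|A| = 40.
|A ∖ B| = |A| − |A∩B| = 40 − 10 = 30.00.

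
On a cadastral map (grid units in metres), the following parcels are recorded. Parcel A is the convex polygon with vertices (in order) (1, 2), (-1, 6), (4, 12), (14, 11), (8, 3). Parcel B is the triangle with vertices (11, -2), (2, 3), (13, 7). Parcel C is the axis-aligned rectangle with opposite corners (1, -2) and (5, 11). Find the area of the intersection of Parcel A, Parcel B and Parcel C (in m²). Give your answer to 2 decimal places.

The intersection is the polygon with vertices (3.227,2.318), (2,3), (5,4.091), (5,2.571).
By the shoelace formula its area is 3.04.

3.04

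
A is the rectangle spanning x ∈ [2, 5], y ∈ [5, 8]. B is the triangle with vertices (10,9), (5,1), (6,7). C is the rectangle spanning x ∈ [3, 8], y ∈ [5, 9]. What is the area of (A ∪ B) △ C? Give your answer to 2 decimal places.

|A ∪ B| = 20.
|(A ∪ B) ∩ C| = 11.1333.
|(A ∪ B) △ C| = 20 + 20 − 22.2667 = 17.73.

17.73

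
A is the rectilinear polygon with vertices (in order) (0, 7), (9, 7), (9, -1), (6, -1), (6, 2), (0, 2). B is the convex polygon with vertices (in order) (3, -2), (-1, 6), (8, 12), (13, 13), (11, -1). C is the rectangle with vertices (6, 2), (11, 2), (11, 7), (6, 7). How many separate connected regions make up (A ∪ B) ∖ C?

1

(A ∪ B) ∖ C is a single connected region.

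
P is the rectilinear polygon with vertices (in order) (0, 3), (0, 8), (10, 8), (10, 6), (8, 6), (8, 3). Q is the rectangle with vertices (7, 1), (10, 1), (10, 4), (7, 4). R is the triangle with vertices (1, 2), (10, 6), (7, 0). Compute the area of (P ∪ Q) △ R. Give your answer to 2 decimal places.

57.47

|P ∪ Q| = 52.
|(P ∪ Q) ∩ R| = 7.7639.
|(P ∪ Q) △ R| = 52 + 21 − 15.5278 = 57.47.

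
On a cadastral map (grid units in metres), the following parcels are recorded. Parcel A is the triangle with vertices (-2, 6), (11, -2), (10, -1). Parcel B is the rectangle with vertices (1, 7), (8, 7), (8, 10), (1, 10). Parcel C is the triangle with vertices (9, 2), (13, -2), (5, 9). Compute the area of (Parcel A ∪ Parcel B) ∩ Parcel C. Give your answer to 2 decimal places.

0.31

The region (Parcel A ∪ Parcel B) ∩ Parcel C is the polygon with vertices (6.143,7), (5,9), (6.455,7).
By the shoelace formula its area is 0.31.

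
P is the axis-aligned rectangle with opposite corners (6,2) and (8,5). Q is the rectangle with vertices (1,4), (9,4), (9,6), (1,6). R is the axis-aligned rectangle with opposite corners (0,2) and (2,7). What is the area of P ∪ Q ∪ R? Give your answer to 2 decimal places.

28.00

By inclusion–exclusion:
Individual areas: |P| = 6, |Q| = 16, |R| = 10.
|P∩Q|: x∈[6,8], y∈[4,5] → 2·1 = 2.
|P∩R| = 0 (no overlap).
|Q∩R|: x∈[1,2], y∈[4,6] → 1·2 = 2.
|P∩Q∩R| = 0.
|P ∪ Q ∪ R| = 32 − 4 + 0 = 28.00.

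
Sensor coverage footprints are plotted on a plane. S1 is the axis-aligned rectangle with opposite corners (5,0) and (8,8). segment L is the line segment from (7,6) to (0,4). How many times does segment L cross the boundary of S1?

1

The segment meets the boundary at (5,5.429).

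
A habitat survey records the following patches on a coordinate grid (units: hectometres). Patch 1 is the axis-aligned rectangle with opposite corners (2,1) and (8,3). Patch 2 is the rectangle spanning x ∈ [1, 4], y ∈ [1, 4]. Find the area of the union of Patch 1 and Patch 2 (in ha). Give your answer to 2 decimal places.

By inclusion–exclusion:
Individual areas: |Patch 1| = 12, |Patch 2| = 9.
|Patch 1∩Patch 2|: x∈[2,4], y∈[1,3] → 2·2 = 4.
|Patch 1 ∪ Patch 2| = 21 − 4 = 17.00.

17.00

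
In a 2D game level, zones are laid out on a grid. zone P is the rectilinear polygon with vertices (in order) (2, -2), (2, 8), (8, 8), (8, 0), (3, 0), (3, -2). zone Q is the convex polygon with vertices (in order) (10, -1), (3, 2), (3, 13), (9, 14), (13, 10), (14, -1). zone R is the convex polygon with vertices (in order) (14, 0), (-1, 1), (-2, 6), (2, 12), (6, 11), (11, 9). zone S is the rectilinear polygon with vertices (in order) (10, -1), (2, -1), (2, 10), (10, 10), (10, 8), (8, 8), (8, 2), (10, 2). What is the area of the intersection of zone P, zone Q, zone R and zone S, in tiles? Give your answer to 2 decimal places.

34.95

The intersection is the polygon with vertices (6.5,0.5), (3,2), (3,8), (8,8), (8,2), (8,0.4).
By the shoelace formula its area is 34.95.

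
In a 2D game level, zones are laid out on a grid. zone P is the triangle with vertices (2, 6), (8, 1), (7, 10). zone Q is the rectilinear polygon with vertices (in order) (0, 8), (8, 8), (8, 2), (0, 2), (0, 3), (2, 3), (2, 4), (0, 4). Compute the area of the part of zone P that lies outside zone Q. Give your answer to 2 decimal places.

|zone P| = 24.5, |zone P∩zone Q| = 21.2333.
|zone P ∖ zone Q| = |zone P| − |zone P∩zone Q| = 24.5 − 21.2333 = 3.27.

3.27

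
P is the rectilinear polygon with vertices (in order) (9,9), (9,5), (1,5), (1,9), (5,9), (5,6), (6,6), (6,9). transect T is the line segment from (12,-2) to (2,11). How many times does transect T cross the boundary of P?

4

The segment meets the boundary at (5,7.1), (6.615,5), (3.538,9), (5.846,6).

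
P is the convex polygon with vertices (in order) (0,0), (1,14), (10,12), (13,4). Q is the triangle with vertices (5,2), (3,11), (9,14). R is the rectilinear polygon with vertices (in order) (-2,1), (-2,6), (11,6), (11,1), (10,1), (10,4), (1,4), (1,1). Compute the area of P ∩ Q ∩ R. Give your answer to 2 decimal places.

The intersection is the polygon with vertices (5.667,4), (4.556,4), (4.111,6), (6.333,6).
By the shoelace formula its area is 3.33.

3.33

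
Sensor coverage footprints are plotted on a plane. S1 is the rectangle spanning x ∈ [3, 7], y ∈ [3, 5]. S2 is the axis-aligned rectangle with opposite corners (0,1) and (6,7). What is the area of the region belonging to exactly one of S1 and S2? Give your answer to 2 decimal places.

|S1∩S2|: x∈[3,6], y∈[3,5] → 3·2 = 6.
|S1 △ S2| = |S1| + |S2| − 2·|S1∩S2| = 8 + 36 − 12 = 32.00.

32.00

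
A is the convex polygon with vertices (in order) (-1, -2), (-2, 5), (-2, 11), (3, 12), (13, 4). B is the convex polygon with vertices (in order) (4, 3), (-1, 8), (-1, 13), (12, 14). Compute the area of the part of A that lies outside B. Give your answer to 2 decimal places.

|A| = 122, |A∩B| = 45.9575.
|A ∖ B| = |A| − |A∩B| = 122 − 45.9575 = 76.04.

76.04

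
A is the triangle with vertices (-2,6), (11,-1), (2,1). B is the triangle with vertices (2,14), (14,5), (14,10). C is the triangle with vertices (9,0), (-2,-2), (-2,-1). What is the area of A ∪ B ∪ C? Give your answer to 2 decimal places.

53.89

By inclusion–exclusion:
Individual areas: |A| = 18.5, |B| = 30, |C| = 5.5.
|A∩B| = 0.
|A∩C| = 0.1109.
|B∩C| = 0.
|A∩B∩C| = 0.
|A ∪ B ∪ C| = 54 − 0.1109 + 0 = 53.89.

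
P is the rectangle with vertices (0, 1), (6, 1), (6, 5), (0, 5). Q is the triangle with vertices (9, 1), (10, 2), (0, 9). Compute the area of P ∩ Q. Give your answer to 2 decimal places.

The intersection is the polygon with vertices (6,3.667), (4.5,5), (5.714,5), (6,4.8).
By the shoelace formula its area is 0.97.

0.97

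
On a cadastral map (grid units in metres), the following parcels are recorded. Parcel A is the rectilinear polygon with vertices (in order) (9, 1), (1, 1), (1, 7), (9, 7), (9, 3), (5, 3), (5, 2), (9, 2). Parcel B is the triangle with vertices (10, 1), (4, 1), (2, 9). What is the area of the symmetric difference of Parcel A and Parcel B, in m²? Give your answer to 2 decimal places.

31.00

|Parcel A| = 44, |Parcel B| = 24, |Parcel A∩Parcel B| = 18.5.
|Parcel A △ Parcel B| = |Parcel A| + |Parcel B| − 2·|Parcel A∩Parcel B| = 44 + 24 − 37 = 31.00.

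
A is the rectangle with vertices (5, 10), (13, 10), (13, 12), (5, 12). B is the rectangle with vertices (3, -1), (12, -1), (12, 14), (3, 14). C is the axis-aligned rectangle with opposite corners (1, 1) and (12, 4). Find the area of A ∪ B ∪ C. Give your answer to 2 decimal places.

143.00

By inclusion–exclusion:
Individual areas: |A| = 16, |B| = 135, |C| = 33.
|A∩B|: x∈[5,12], y∈[10,12] → 7·2 = 14.
|A∩C| = 0 (no overlap).
|B∩C|: x∈[3,12], y∈[1,4] → 9·3 = 27.
|A∩B∩C| = 0.
|A ∪ B ∪ C| = 184 − 41 + 0 = 143.00.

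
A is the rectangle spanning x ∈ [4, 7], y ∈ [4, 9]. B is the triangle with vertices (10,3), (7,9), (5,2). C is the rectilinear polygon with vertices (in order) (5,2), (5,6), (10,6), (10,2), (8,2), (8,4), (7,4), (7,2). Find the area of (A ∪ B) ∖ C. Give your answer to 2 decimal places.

|A ∪ B| = 27.9286.
|(A ∪ B) ∩ C| = 13.1786.
|(A ∪ B) ∖ C| = 27.9286 − 13.1786 = 14.75.

14.75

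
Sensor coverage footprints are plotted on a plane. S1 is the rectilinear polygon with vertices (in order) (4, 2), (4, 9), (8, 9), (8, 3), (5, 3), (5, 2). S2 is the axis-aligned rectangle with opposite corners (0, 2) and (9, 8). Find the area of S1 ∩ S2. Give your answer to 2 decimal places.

The intersection is the polygon with vertices (4,8), (8,8), (8,3), (5,3), (5,2), (4,2).
By the shoelace formula its area is 21.00.

21.00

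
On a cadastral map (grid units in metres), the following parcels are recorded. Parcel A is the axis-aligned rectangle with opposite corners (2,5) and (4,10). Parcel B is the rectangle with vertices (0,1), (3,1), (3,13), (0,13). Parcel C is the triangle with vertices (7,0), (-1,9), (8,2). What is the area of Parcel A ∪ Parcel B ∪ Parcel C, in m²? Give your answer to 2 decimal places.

By inclusion–exclusion:
Individual areas: |Parcel A| = 10, |Parcel B| = 36, |Parcel C| = 12.5.
|Parcel A∩Parcel B|: x∈[2,3], y∈[5,10] → 1·5 = 5.
|Parcel A∩Parcel C| = 1.6042.
|Parcel B∩Parcel C| = 2.6042.
|Parcel A∩Parcel B∩Parcel C| = 1.1042.
|Parcel A ∪ Parcel B ∪ Parcel C| = 58.5 − 9.2083 + 1.1042 = 50.40.

50.40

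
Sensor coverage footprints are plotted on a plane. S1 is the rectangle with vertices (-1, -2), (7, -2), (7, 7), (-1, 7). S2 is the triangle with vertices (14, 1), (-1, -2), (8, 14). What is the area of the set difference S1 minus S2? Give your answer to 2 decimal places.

29.18

|S1| = 72, |S1∩S2| = 42.8188.
|S1 ∖ S2| = |S1| − |S1∩S2| = 72 − 42.8188 = 29.18.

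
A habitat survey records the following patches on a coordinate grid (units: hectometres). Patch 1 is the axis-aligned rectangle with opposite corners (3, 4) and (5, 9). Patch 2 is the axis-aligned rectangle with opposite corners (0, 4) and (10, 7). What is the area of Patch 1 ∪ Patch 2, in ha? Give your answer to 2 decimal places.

By inclusion–exclusion:
Individual areas: |Patch 1| = 10, |Patch 2| = 30.
|Patch 1∩Patch 2|: x∈[3,5], y∈[4,7] → 2·3 = 6.
|Patch 1 ∪ Patch 2| = 40 − 6 = 34.00.

34.00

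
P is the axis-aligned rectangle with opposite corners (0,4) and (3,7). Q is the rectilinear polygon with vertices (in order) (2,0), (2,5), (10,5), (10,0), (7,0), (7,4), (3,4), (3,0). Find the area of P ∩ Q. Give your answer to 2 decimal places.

1.00

The intersection is the polygon with vertices (3,4), (2,4), (2,5), (3,5).
By the shoelace formula its area is 1.00.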